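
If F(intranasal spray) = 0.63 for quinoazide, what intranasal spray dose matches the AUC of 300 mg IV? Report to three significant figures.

For equal systemic exposure: F × D_ev = D_iv
D_ev = D_iv / F = 300 / 0.63 = 476.19 mg

D_intranasal = 476 mg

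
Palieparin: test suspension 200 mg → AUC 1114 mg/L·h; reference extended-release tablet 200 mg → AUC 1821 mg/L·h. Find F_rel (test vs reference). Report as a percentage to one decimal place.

F_rel = 61.2%

F_rel = (AUC_test/D_test) / (AUC_ref/D_ref)
      = (1114/200) / (1821/200)
      = 5.57 / 9.105 = 0.6118 = 61.18%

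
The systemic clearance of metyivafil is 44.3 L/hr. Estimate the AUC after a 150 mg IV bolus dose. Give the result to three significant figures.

AUC = 3.39 mg/L·hr

AUC_0→∞ = Dose_iv / CL
        = 150 / 44.3 = 3.386 mg/L·hr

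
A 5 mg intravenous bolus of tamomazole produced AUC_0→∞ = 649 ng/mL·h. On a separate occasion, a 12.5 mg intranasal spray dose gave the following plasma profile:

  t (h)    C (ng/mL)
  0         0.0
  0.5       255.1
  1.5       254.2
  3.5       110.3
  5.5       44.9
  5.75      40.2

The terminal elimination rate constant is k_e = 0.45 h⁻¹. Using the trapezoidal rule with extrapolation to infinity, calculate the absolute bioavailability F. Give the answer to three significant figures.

Trapezoidal AUC_0→5.75 (intranasal spray):
  [0→0.5]: (0.0+255.1)/2 × 0.5 = 63.775
  [0.5→1.5]: (255.1+254.2)/2 × 1 = 254.65
  [1.5→3.5]: (254.2+110.3)/2 × 2 = 364.5
  [3.5→5.5]: (110.3+44.9)/2 × 2 = 155.2
  [5.5→5.75]: (44.9+40.2)/2 × 0.25 = 10.6375
  Sum = 848.7625 ng/mL·h
Tail: C_last/k_e = 40.2/0.45 = 89.333
AUC_0→∞ (intranasal spray) = 848.7625 + 89.333 = 938.0955 ng/mL·h
F = (AUC_ev/D_ev)/(AUC_iv/D_iv) = (938.0955/12.5)/(649/5) = 75.04764/129.8 = 0.5782

F = 0.578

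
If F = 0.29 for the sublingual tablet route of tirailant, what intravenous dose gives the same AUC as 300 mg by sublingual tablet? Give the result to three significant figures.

Systemic exposure from an extravascular dose = F × D_ev, so the equivalent IV dose is F × D_ev.
D_iv = F × D_ev = 0.29 × 300 = 87 mg

D_iv = 87.0 mg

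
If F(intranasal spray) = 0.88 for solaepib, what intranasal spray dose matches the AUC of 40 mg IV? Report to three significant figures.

D_intranasal = 45.5 mg

For equal systemic exposure: F × D_ev = D_iv
D_ev = D_iv / F = 40 / 0.88 = 45.4545 mg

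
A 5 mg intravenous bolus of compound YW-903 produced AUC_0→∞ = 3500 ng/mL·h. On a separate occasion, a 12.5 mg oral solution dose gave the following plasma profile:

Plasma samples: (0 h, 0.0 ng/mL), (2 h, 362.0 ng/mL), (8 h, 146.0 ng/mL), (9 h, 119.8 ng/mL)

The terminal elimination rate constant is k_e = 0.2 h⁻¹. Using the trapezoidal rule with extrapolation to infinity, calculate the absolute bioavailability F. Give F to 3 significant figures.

F = 0.299

Trapezoidal AUC_0→9 (oral solution):
  [0→2]: (0.0+362.0)/2 × 2 = 362.0
  [2→8]: (362.0+146.0)/2 × 6 = 1524.0
  [8→9]: (146.0+119.8)/2 × 1 = 132.9
  Sum = 2018.9 ng/mL·h
Tail: C_last/k_e = 119.8/0.2 = 599.000
AUC_0→∞ (oral solution) = 2018.9 + 599.000 = 2617.9 ng/mL·h
F = (AUC_ev/D_ev)/(AUC_iv/D_iv) = (2617.9/12.5)/(3500/5) = 209.432/700 = 0.2992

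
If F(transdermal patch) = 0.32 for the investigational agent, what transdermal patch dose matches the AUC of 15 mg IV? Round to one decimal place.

For equal systemic exposure: F × D_ev = D_iv
D_ev = D_iv / F = 15 / 0.32 = 46.875 mg

D_transdermal = 46.9 mg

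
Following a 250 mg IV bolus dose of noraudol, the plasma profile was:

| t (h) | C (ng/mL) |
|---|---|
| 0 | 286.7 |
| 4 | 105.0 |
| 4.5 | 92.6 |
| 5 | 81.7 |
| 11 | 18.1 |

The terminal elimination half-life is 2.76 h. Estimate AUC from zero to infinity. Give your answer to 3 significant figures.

AUC = 1250 ng/mL·h

Trapezoidal AUC_0→11:
  [0→4]: (286.7+105.0)/2 × 4 = 783.4
  [4→4.5]: (105.0+92.6)/2 × 0.5 = 49.4
  [4.5→5]: (92.6+81.7)/2 × 0.5 = 43.575
  [5→11]: (81.7+18.1)/2 × 6 = 299.4
  Sum = 1175.775 ng/mL·h
k_e = ln2 / t½ = 0.693147 / 2.76 = 0.2511 h^-1
Extrapolated tail: C_last / k_e = 18.1 / 0.2511 = 72.083
AUC_0→∞ = 1175.775 + 72.083 = 1247.858 ng/mL·h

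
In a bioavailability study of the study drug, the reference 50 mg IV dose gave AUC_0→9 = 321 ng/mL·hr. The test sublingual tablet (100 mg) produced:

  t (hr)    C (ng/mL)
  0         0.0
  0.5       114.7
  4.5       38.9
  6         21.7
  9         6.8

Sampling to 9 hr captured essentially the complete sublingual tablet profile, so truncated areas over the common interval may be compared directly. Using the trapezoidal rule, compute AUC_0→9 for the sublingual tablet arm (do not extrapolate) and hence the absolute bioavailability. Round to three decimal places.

Trapezoidal AUC_0→9 (sublingual tablet):
  [0→0.5]: (0.0+114.7)/2 × 0.5 = 28.675
  [0.5→4.5]: (114.7+38.9)/2 × 4 = 307.2
  [4.5→6]: (38.9+21.7)/2 × 1.5 = 45.45
  [6→9]: (21.7+6.8)/2 × 3 = 42.75
  Sum = 424.075 ng/mL·hr
F = (AUC_ev/D_ev)/(AUC_iv/D_iv) = (424.075/100)/(321/50) = 4.24075/6.42 = 0.6606

F = 0.661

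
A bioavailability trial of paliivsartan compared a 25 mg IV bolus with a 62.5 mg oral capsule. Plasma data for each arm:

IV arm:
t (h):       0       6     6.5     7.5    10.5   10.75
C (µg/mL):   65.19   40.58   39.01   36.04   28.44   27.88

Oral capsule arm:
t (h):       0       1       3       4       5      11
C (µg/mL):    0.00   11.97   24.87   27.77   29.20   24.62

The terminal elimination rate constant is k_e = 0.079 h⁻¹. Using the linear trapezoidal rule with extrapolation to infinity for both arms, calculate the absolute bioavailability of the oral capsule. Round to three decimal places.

F = 0.275

Trapezoidal AUC_0→10.75 (IV):
  [0→6]: (65.19+40.58)/2 × 6 = 317.31
  [6→6.5]: (40.58+39.01)/2 × 0.5 = 19.8975
  [6.5→7.5]: (39.01+36.04)/2 × 1 = 37.525
  [7.5→10.5]: (36.04+28.44)/2 × 3 = 96.72
  [10.5→10.75]: (28.44+27.88)/2 × 0.25 = 7.04
  Sum = 478.4925 µg/mL·h
IV tail: 27.88/0.079 = 352.911; AUC_iv,0→∞ = 478.4925 + 352.911 = 831.4035 µg/mL·h
Trapezoidal AUC_0→11 (oral capsule):
  [0→1]: (0.00+11.97)/2 × 1 = 5.985
  [1→3]: (11.97+24.87)/2 × 2 = 36.84
  [3→4]: (24.87+27.77)/2 × 1 = 26.32
  [4→5]: (27.77+29.20)/2 × 1 = 28.485
  [5→11]: (29.20+24.62)/2 × 6 = 161.46
  Sum = 259.09 µg/mL·h
oral capsule tail: 24.62/0.079 = 311.646; AUC_ev,0→∞ = 259.09 + 311.646 = 570.736 µg/mL·h
F = (AUC_ev/D_ev)/(AUC_iv/D_iv) = (570.736/62.5)/(831.4035/25) = 9.131776/33.25614 = 0.2746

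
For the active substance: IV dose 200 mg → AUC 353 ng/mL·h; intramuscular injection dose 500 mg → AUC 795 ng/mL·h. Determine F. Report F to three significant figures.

F = 0.901

F = (AUC_ev / D_ev) / (AUC_iv / D_iv)
  = (795/500) / (353/200)
  = 1.59 / 1.765 = 0.9008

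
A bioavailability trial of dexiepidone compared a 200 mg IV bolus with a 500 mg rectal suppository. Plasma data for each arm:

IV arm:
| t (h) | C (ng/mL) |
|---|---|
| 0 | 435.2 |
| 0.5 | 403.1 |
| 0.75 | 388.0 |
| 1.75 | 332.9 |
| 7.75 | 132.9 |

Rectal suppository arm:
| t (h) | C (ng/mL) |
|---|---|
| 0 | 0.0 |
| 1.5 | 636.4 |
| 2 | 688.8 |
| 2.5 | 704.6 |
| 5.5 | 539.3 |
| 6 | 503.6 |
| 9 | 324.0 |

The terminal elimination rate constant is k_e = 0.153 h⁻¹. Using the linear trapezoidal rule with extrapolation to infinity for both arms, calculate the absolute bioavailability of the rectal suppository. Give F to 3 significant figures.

Trapezoidal AUC_0→7.75 (IV):
  [0→0.5]: (435.2+403.1)/2 × 0.5 = 209.575
  [0.5→0.75]: (403.1+388.0)/2 × 0.25 = 98.8875
  [0.75→1.75]: (388.0+332.9)/2 × 1 = 360.45
  [1.75→7.75]: (332.9+132.9)/2 × 6 = 1397.4
  Sum = 2066.3125 ng/mL·h
IV tail: 132.9/0.153 = 868.627; AUC_iv,0→∞ = 2066.3125 + 868.627 = 2934.9395 ng/mL·h
Trapezoidal AUC_0→9 (rectal suppository):
  [0→1.5]: (0.0+636.4)/2 × 1.5 = 477.3
  [1.5→2]: (636.4+688.8)/2 × 0.5 = 331.3
  [2→2.5]: (688.8+704.6)/2 × 0.5 = 348.35
  [2.5→5.5]: (704.6+539.3)/2 × 3 = 1865.85
  [5.5→6]: (539.3+503.6)/2 × 0.5 = 260.725
  [6→9]: (503.6+324.0)/2 × 3 = 1241.4
  Sum = 4524.925 ng/mL·h
rectal suppository tail: 324.0/0.153 = 2117.647; AUC_ev,0→∞ = 4524.925 + 2117.647 = 6642.572 ng/mL·h
F = (AUC_ev/D_ev)/(AUC_iv/D_iv) = (6642.572/500)/(2934.9395/200) = 13.285144/14.6747 = 0.9053

F = 0.905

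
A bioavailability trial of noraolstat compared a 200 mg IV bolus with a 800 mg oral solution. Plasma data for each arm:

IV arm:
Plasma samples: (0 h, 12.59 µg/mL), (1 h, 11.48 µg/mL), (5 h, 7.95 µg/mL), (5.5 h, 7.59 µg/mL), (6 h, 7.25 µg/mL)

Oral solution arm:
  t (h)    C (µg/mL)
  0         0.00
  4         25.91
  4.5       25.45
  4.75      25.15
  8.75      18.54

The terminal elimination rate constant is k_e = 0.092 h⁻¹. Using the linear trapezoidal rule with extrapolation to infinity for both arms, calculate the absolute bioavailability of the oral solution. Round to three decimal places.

F = 0.655

Trapezoidal AUC_0→6 (IV):
  [0→1]: (12.59+11.48)/2 × 1 = 12.035
  [1→5]: (11.48+7.95)/2 × 4 = 38.86
  [5→5.5]: (7.95+7.59)/2 × 0.5 = 3.885
  [5.5→6]: (7.59+7.25)/2 × 0.5 = 3.71
  Sum = 58.49 µg/mL·h
IV tail: 7.25/0.092 = 78.804; AUC_iv,0→∞ = 58.49 + 78.804 = 137.294 µg/mL·h
Trapezoidal AUC_0→8.75 (oral solution):
  [0→4]: (0.00+25.91)/2 × 4 = 51.82
  [4→4.5]: (25.91+25.45)/2 × 0.5 = 12.84
  [4.5→4.75]: (25.45+25.15)/2 × 0.25 = 6.325
  [4.75→8.75]: (25.15+18.54)/2 × 4 = 87.38
  Sum = 158.365 µg/mL·h
oral solution tail: 18.54/0.092 = 201.522; AUC_ev,0→∞ = 158.365 + 201.522 = 359.887 µg/mL·h
F = (AUC_ev/D_ev)/(AUC_iv/D_iv) = (359.887/800)/(137.294/200) = 0.44985875/0.68647 = 0.6553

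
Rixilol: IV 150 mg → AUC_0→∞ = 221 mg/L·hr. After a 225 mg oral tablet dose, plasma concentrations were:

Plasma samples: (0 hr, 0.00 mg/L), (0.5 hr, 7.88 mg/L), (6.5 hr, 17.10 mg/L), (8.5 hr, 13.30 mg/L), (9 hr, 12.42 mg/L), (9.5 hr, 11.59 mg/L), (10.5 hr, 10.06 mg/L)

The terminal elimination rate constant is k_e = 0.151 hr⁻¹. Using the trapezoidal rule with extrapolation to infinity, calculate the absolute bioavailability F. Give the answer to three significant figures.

Trapezoidal AUC_0→10.5 (oral tablet):
  [0→0.5]: (0.00+7.88)/2 × 0.5 = 1.97
  [0.5→6.5]: (7.88+17.10)/2 × 6 = 74.94
  [6.5→8.5]: (17.10+13.30)/2 × 2 = 30.4
  [8.5→9]: (13.30+12.42)/2 × 0.5 = 6.43
  [9→9.5]: (12.42+11.59)/2 × 0.5 = 6.0025
  [9.5→10.5]: (11.59+10.06)/2 × 1 = 10.825
  Sum = 130.5675 mg/L·hr
Tail: C_last/k_e = 10.06/0.151 = 66.623
AUC_0→∞ (oral tablet) = 130.5675 + 66.623 = 197.1905 mg/L·hr
F = (AUC_ev/D_ev)/(AUC_iv/D_iv) = (197.1905/225)/(221/150) = 0.876402/1.47333 = 0.5948

F = 0.595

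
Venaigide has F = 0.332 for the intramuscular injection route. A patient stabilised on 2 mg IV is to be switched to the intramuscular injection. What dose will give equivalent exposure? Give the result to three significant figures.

D_intramuscular = 6.02 mg

For equal systemic exposure: F × D_ev = D_iv
D_ev = D_iv / F = 2 / 0.332 = 6.0241 mg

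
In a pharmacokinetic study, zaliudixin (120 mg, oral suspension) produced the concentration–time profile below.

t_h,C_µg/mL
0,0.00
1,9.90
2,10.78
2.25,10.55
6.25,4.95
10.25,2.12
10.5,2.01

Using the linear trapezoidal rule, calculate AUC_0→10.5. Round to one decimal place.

Trapezoidal AUC_0→10.5:
  [0→1]: (0.00+9.90)/2 × 1 = 4.95
  [1→2]: (9.90+10.78)/2 × 1 = 10.34
  [2→2.25]: (10.78+10.55)/2 × 0.25 = 2.66625
  [2.25→6.25]: (10.55+4.95)/2 × 4 = 31.0
  [6.25→10.25]: (4.95+2.12)/2 × 4 = 14.14
  [10.25→10.5]: (2.12+2.01)/2 × 0.25 = 0.51625
  Sum = 63.6125 µg/mL·h

AUC = 63.6 µg/mL·h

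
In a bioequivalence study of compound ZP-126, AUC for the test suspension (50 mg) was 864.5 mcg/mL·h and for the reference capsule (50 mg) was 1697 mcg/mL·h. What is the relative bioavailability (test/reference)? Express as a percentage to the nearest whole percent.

F_rel = 51%

F_rel = (AUC_test/D_test) / (AUC_ref/D_ref)
      = (864.5/50) / (1697/50)
      = 17.29 / 33.94 = 0.5094 = 50.94%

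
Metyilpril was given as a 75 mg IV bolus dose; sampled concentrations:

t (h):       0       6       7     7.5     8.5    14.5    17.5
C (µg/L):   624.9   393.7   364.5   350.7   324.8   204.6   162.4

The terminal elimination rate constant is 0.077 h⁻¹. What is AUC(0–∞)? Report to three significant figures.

Trapezoidal AUC_0→17.5:
  [0→6]: (624.9+393.7)/2 × 6 = 3055.8
  [6→7]: (393.7+364.5)/2 × 1 = 379.1
  [7→7.5]: (364.5+350.7)/2 × 0.5 = 178.8
  [7.5→8.5]: (350.7+324.8)/2 × 1 = 337.75
  [8.5→14.5]: (324.8+204.6)/2 × 6 = 1588.2
  [14.5→17.5]: (204.6+162.4)/2 × 3 = 550.5
  Sum = 6090.15 µg/L·h
Extrapolated tail: C_last / k_e = 162.4 / 0.077 = 2109.091
AUC_0→∞ = 6090.15 + 2109.091 = 8199.241 µg/L·h

AUC = 8200 µg/L·h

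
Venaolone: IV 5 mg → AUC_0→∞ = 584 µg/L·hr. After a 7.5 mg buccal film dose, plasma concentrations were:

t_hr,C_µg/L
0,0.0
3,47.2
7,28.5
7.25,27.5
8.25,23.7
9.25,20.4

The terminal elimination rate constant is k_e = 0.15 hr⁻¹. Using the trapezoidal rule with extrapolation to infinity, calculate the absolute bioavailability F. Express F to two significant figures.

F = 0.47

Trapezoidal AUC_0→9.25 (buccal film):
  [0→3]: (0.0+47.2)/2 × 3 = 70.8
  [3→7]: (47.2+28.5)/2 × 4 = 151.4
  [7→7.25]: (28.5+27.5)/2 × 0.25 = 7.0
  [7.25→8.25]: (27.5+23.7)/2 × 1 = 25.6
  [8.25→9.25]: (23.7+20.4)/2 × 1 = 22.05
  Sum = 276.85 µg/L·hr
Tail: C_last/k_e = 20.4/0.15 = 136.000
AUC_0→∞ (buccal film) = 276.85 + 136.000 = 412.85 µg/L·hr
F = (AUC_ev/D_ev)/(AUC_iv/D_iv) = (412.85/7.5)/(584/5) = 55.0467/116.8 = 0.4713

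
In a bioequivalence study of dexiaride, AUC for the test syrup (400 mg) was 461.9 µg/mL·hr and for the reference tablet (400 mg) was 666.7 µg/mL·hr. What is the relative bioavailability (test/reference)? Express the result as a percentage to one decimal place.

F_rel = (AUC_test/D_test) / (AUC_ref/D_ref)
      = (461.9/400) / (666.7/400)
      = 1.15475 / 1.66675 = 0.6928 = 69.28%

F_rel = 69.3%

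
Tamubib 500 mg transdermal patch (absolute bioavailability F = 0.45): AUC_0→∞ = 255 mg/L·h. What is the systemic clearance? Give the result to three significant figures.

CL = F × Dose / AUC_0→∞
   = 0.45 × 500 / 255 = 0.882353 L/h

CL = 0.882 L/h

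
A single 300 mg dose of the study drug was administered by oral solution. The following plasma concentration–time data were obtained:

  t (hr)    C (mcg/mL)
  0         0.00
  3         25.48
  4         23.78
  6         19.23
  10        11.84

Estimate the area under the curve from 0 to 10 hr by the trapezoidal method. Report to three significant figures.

Trapezoidal AUC_0→10:
  [0→3]: (0.00+25.48)/2 × 3 = 38.22
  [3→4]: (25.48+23.78)/2 × 1 = 24.63
  [4→6]: (23.78+19.23)/2 × 2 = 43.01
  [6→10]: (19.23+11.84)/2 × 4 = 62.14
  Sum = 168.0 mcg/mL·hr

AUC = 168 mcg/mL·hr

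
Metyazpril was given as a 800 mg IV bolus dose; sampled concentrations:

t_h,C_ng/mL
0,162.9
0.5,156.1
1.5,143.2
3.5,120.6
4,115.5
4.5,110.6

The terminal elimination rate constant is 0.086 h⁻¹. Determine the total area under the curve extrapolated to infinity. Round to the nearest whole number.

Trapezoidal AUC_0→4.5:
  [0→0.5]: (162.9+156.1)/2 × 0.5 = 79.75
  [0.5→1.5]: (156.1+143.2)/2 × 1 = 149.65
  [1.5→3.5]: (143.2+120.6)/2 × 2 = 263.8
  [3.5→4]: (120.6+115.5)/2 × 0.5 = 59.025
  [4→4.5]: (115.5+110.6)/2 × 0.5 = 56.525
  Sum = 608.75 ng/mL·h
Extrapolated tail: C_last / k_e = 110.6 / 0.086 = 1286.047
AUC_0→∞ = 608.75 + 1286.047 = 1894.797 ng/mL·h

AUC = 1895 ng/mL·h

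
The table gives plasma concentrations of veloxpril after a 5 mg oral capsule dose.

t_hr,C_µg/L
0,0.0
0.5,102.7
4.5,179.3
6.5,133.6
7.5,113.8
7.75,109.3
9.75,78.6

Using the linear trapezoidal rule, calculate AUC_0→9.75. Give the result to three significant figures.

Trapezoidal AUC_0→9.75:
  [0→0.5]: (0.0+102.7)/2 × 0.5 = 25.675
  [0.5→4.5]: (102.7+179.3)/2 × 4 = 564.0
  [4.5→6.5]: (179.3+133.6)/2 × 2 = 312.9
  [6.5→7.5]: (133.6+113.8)/2 × 1 = 123.7
  [7.5→7.75]: (113.8+109.3)/2 × 0.25 = 27.8875
  [7.75→9.75]: (109.3+78.6)/2 × 2 = 187.9
  Sum = 1242.0625 µg/L·hr

AUC = 1240 µg/L·hr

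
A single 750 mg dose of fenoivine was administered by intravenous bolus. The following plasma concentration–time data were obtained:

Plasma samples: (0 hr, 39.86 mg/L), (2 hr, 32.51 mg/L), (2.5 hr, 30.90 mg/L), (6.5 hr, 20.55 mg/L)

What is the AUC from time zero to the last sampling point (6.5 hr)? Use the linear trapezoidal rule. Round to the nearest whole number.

AUC = 191 mg/L·hr

Trapezoidal AUC_0→6.5:
  [0→2]: (39.86+32.51)/2 × 2 = 72.37
  [2→2.5]: (32.51+30.90)/2 × 0.5 = 15.8525
  [2.5→6.5]: (30.90+20.55)/2 × 4 = 102.9
  Sum = 191.1225 mg/L·hr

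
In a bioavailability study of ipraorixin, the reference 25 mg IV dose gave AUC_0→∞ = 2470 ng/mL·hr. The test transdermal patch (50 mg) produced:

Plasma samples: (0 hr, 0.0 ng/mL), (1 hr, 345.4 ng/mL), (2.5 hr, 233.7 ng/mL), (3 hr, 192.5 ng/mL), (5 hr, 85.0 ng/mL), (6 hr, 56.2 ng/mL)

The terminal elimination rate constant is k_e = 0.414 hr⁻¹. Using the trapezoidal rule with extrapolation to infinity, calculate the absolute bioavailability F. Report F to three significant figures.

Trapezoidal AUC_0→6 (transdermal patch):
  [0→1]: (0.0+345.4)/2 × 1 = 172.7
  [1→2.5]: (345.4+233.7)/2 × 1.5 = 434.325
  [2.5→3]: (233.7+192.5)/2 × 0.5 = 106.55
  [3→5]: (192.5+85.0)/2 × 2 = 277.5
  [5→6]: (85.0+56.2)/2 × 1 = 70.6
  Sum = 1061.675 ng/mL·hr
Tail: C_last/k_e = 56.2/0.414 = 135.749
AUC_0→∞ (transdermal patch) = 1061.675 + 135.749 = 1197.424 ng/mL·hr
F = (AUC_ev/D_ev)/(AUC_iv/D_iv) = (1197.424/50)/(2470/25) = 23.94848/98.8 = 0.2424

F = 0.242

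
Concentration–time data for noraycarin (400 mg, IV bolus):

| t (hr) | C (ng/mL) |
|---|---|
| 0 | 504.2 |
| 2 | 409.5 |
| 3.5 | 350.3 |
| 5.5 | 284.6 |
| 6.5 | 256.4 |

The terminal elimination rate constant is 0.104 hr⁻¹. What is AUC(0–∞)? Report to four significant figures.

AUC = 4854 ng/mL·hr

Trapezoidal AUC_0→6.5:
  [0→2]: (504.2+409.5)/2 × 2 = 913.7
  [2→3.5]: (409.5+350.3)/2 × 1.5 = 569.85
  [3.5→5.5]: (350.3+284.6)/2 × 2 = 634.9
  [5.5→6.5]: (284.6+256.4)/2 × 1 = 270.5
  Sum = 2388.95 ng/mL·hr
Extrapolated tail: C_last / k_e = 256.4 / 0.104 = 2465.385
AUC_0→∞ = 2388.95 + 2465.385 = 4854.335 ng/mL·hr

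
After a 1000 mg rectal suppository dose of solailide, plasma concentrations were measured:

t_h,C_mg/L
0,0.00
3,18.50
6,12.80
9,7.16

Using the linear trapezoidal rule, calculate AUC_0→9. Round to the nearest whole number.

Trapezoidal AUC_0→9:
  [0→3]: (0.00+18.50)/2 × 3 = 27.75
  [3→6]: (18.50+12.80)/2 × 3 = 46.95
  [6→9]: (12.80+7.16)/2 × 3 = 29.94
  Sum = 104.64 mg/L·h

AUC = 105 mg/L·h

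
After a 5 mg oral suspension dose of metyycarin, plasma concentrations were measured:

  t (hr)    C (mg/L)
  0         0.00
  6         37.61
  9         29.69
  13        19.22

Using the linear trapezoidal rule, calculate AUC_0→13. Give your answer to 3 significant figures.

AUC = 312 mg/L·hr

Trapezoidal AUC_0→13:
  [0→6]: (0.00+37.61)/2 × 6 = 112.83
  [6→9]: (37.61+29.69)/2 × 3 = 100.95
  [9→13]: (29.69+19.22)/2 × 4 = 97.82
  Sum = 311.6 mg/L·hr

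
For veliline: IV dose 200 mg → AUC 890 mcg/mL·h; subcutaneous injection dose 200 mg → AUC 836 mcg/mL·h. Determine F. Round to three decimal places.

F = 0.939

F = (AUC_ev / D_ev) / (AUC_iv / D_iv)
  = (836/200) / (890/200)
  = 4.18 / 4.45 = 0.9393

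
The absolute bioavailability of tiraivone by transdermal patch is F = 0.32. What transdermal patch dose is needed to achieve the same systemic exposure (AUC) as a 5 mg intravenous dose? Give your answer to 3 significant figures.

For equal systemic exposure: F × D_ev = D_iv
D_ev = D_iv / F = 5 / 0.32 = 15.625 mg

D_transdermal = 15.6 mg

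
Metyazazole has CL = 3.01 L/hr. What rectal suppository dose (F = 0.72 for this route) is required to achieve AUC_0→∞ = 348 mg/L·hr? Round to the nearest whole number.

Dose = CL × AUC_0→∞ / F
     = 3.01 × 348 / 0.72 = 1454.83 mg

Dose = 1455 mg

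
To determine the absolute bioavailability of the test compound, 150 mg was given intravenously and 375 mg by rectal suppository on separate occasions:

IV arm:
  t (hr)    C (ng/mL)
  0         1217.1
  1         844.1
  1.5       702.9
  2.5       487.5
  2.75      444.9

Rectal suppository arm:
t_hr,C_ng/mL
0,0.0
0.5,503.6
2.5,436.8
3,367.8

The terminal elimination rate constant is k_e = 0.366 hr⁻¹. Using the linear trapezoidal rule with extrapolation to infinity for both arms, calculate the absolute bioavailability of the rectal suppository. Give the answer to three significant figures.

F = 0.272

Trapezoidal AUC_0→2.75 (IV):
  [0→1]: (1217.1+844.1)/2 × 1 = 1030.6
  [1→1.5]: (844.1+702.9)/2 × 0.5 = 386.75
  [1.5→2.5]: (702.9+487.5)/2 × 1 = 595.2
  [2.5→2.75]: (487.5+444.9)/2 × 0.25 = 116.55
  Sum = 2129.1 ng/mL·hr
IV tail: 444.9/0.366 = 1215.574; AUC_iv,0→∞ = 2129.1 + 1215.574 = 3344.674 ng/mL·hr
Trapezoidal AUC_0→3 (rectal suppository):
  [0→0.5]: (0.0+503.6)/2 × 0.5 = 125.9
  [0.5→2.5]: (503.6+436.8)/2 × 2 = 940.4
  [2.5→3]: (436.8+367.8)/2 × 0.5 = 201.15
  Sum = 1267.45 ng/mL·hr
rectal suppository tail: 367.8/0.366 = 1004.918; AUC_ev,0→∞ = 1267.45 + 1004.918 = 2272.368 ng/mL·hr
F = (AUC_ev/D_ev)/(AUC_iv/D_iv) = (2272.368/375)/(3344.674/150) = 6.059648/22.2978 = 0.2718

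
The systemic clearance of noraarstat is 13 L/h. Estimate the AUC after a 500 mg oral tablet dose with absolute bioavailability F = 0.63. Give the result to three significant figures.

AUC_0→∞ = F × Dose / CL
        = 0.63 × 500 / 13 = 24.2308 mg/L·h

AUC = 24.2 mg/L·h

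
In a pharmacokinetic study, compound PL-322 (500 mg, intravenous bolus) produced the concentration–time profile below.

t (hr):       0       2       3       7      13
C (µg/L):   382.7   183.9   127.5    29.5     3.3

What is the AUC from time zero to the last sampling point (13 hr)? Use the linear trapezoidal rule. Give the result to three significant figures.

Trapezoidal AUC_0→13:
  [0→2]: (382.7+183.9)/2 × 2 = 566.6
  [2→3]: (183.9+127.5)/2 × 1 = 155.7
  [3→7]: (127.5+29.5)/2 × 4 = 314.0
  [7→13]: (29.5+3.3)/2 × 6 = 98.4
  Sum = 1134.7 µg/L·hr

AUC = 1130 µg/L·hr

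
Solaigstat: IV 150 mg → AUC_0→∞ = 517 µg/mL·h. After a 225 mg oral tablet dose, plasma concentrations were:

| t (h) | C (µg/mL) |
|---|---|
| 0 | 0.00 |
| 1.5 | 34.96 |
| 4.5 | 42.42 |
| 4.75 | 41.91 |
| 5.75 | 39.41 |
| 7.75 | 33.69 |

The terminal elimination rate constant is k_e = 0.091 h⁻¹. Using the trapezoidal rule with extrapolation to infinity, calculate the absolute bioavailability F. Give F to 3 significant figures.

Trapezoidal AUC_0→7.75 (oral tablet):
  [0→1.5]: (0.00+34.96)/2 × 1.5 = 26.22
  [1.5→4.5]: (34.96+42.42)/2 × 3 = 116.07
  [4.5→4.75]: (42.42+41.91)/2 × 0.25 = 10.54125
  [4.75→5.75]: (41.91+39.41)/2 × 1 = 40.66
  [5.75→7.75]: (39.41+33.69)/2 × 2 = 73.1
  Sum = 266.59125 µg/mL·h
Tail: C_last/k_e = 33.69/0.091 = 370.220
AUC_0→∞ (oral tablet) = 266.59125 + 370.220 = 636.81125 µg/mL·h
F = (AUC_ev/D_ev)/(AUC_iv/D_iv) = (636.81125/225)/(517/150) = 2.83027/3.44667 = 0.8212

F = 0.821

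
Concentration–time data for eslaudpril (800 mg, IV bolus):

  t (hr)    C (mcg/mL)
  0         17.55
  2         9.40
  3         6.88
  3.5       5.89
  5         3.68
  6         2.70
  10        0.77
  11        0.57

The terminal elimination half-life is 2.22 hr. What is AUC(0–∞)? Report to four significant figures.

AUC = 58.09 mcg/mL·hr

Trapezoidal AUC_0→11:
  [0→2]: (17.55+9.40)/2 × 2 = 26.95
  [2→3]: (9.40+6.88)/2 × 1 = 8.14
  [3→3.5]: (6.88+5.89)/2 × 0.5 = 3.1925
  [3.5→5]: (5.89+3.68)/2 × 1.5 = 7.1775
  [5→6]: (3.68+2.70)/2 × 1 = 3.19
  [6→10]: (2.70+0.77)/2 × 4 = 6.94
  [10→11]: (0.77+0.57)/2 × 1 = 0.67
  Sum = 56.26 mcg/mL·hr
k_e = ln2 / t½ = 0.693147 / 2.22 = 0.3122 hr^-1
Extrapolated tail: C_last / k_e = 0.57 / 0.3122 = 1.826
AUC_0→∞ = 56.26 + 1.826 = 58.086 mcg/mL·hr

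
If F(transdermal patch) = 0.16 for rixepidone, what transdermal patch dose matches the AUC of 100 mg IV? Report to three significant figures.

D_transdermal = 625 mg

For equal systemic exposure: F × D_ev = D_iv
D_ev = D_iv / F = 100 / 0.16 = 625 mg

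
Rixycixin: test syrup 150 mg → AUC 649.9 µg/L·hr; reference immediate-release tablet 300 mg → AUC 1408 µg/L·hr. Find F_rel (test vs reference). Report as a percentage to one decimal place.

F_rel = 92.3%

F_rel = (AUC_test/D_test) / (AUC_ref/D_ref)
      = (649.9/150) / (1408/300)
      = 4.33267 / 4.69333 = 0.9232 = 92.32%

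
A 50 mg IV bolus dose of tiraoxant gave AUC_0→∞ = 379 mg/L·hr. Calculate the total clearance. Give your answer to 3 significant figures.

CL = 0.132 L/hr

CL = Dose_iv / AUC_0→∞
   = 50 / 379 = 0.131926 L/hr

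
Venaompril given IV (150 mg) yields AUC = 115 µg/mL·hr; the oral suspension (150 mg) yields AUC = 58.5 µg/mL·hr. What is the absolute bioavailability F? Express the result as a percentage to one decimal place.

F = (AUC_ev / D_ev) / (AUC_iv / D_iv)
  = (58.5/150) / (115/150)
  = 0.39 / 0.766667 = 0.5087
  = 50.87%

F = 50.9%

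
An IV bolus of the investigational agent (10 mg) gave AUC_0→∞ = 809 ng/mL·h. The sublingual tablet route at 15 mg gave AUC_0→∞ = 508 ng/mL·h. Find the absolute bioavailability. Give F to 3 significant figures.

F = 0.419

F = (AUC_ev / D_ev) / (AUC_iv / D_iv)
  = (508/15) / (809/10)
  = 33.8667 / 80.9 = 0.4186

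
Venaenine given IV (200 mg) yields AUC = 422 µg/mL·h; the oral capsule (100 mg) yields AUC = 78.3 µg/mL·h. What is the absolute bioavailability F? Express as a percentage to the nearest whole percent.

F = 37%

F = (AUC_ev / D_ev) / (AUC_iv / D_iv)
  = (78.3/100) / (422/200)
  = 0.783 / 2.11 = 0.3711
  = 37.11%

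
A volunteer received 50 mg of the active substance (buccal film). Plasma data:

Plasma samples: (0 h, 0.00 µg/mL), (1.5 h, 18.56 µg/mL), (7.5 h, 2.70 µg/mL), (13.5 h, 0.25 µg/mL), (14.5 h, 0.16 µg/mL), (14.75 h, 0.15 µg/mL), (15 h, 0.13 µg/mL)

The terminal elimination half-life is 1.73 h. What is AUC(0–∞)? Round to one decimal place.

AUC = 87.2 µg/mL·h

Trapezoidal AUC_0→15:
  [0→1.5]: (0.00+18.56)/2 × 1.5 = 13.92
  [1.5→7.5]: (18.56+2.70)/2 × 6 = 63.78
  [7.5→13.5]: (2.70+0.25)/2 × 6 = 8.85
  [13.5→14.5]: (0.25+0.16)/2 × 1 = 0.205
  [14.5→14.75]: (0.16+0.15)/2 × 0.25 = 0.03875
  [14.75→15]: (0.15+0.13)/2 × 0.25 = 0.035
  Sum = 86.82875 µg/mL·h
k_e = ln2 / t½ = 0.693147 / 1.73 = 0.4007 h^-1
Extrapolated tail: C_last / k_e = 0.13 / 0.4007 = 0.324
AUC_0→∞ = 86.82875 + 0.324 = 87.15275 µg/mL·h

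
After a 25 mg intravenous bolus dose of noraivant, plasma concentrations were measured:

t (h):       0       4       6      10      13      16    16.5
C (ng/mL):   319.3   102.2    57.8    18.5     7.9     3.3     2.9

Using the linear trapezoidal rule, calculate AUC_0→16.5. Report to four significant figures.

AUC = 1214 ng/mL·h

Trapezoidal AUC_0→16.5:
  [0→4]: (319.3+102.2)/2 × 4 = 843.0
  [4→6]: (102.2+57.8)/2 × 2 = 160.0
  [6→10]: (57.8+18.5)/2 × 4 = 152.6
  [10→13]: (18.5+7.9)/2 × 3 = 39.6
  [13→16]: (7.9+3.3)/2 × 3 = 16.8
  [16→16.5]: (3.3+2.9)/2 × 0.5 = 1.55
  Sum = 1213.55 ng/mL·h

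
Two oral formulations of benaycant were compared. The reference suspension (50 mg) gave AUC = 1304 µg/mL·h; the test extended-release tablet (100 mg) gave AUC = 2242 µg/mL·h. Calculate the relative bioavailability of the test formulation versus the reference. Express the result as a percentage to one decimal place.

F_rel = 86.0%

F_rel = (AUC_test/D_test) / (AUC_ref/D_ref)
      = (2242/100) / (1304/50)
      = 22.42 / 26.08 = 0.8597 = 85.97%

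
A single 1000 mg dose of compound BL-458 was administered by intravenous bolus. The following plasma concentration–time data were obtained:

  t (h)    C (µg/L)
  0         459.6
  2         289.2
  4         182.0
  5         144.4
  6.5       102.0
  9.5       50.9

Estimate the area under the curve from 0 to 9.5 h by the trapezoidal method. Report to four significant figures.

Trapezoidal AUC_0→9.5:
  [0→2]: (459.6+289.2)/2 × 2 = 748.8
  [2→4]: (289.2+182.0)/2 × 2 = 471.2
  [4→5]: (182.0+144.4)/2 × 1 = 163.2
  [5→6.5]: (144.4+102.0)/2 × 1.5 = 184.8
  [6.5→9.5]: (102.0+50.9)/2 × 3 = 229.35
  Sum = 1797.35 µg/L·h

AUC = 1797 µg/L·h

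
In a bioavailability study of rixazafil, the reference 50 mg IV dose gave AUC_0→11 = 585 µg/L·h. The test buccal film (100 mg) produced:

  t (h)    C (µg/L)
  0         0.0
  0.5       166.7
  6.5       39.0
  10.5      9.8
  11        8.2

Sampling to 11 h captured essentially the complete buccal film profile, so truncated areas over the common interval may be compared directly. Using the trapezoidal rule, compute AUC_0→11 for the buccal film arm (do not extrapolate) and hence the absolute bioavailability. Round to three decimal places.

Trapezoidal AUC_0→11 (buccal film):
  [0→0.5]: (0.0+166.7)/2 × 0.5 = 41.675
  [0.5→6.5]: (166.7+39.0)/2 × 6 = 617.1
  [6.5→10.5]: (39.0+9.8)/2 × 4 = 97.6
  [10.5→11]: (9.8+8.2)/2 × 0.5 = 4.5
  Sum = 760.875 µg/L·h
F = (AUC_ev/D_ev)/(AUC_iv/D_iv) = (760.875/100)/(585/50) = 7.60875/11.7 = 0.6503

F = 0.650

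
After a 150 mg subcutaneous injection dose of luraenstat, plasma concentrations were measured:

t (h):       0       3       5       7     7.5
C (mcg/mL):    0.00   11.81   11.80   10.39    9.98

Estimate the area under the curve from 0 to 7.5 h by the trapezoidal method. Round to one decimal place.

Trapezoidal AUC_0→7.5:
  [0→3]: (0.00+11.81)/2 × 3 = 17.715
  [3→5]: (11.81+11.80)/2 × 2 = 23.61
  [5→7]: (11.80+10.39)/2 × 2 = 22.19
  [7→7.5]: (10.39+9.98)/2 × 0.5 = 5.0925
  Sum = 68.6075 mcg/mL·h

AUC = 68.6 mcg/mL·h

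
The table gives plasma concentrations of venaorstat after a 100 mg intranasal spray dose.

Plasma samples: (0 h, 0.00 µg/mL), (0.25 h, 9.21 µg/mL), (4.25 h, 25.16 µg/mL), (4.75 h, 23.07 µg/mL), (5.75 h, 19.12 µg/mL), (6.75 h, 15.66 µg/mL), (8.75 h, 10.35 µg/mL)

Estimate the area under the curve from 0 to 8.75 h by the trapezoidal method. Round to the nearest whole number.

AUC = 146 µg/mL·h

Trapezoidal AUC_0→8.75:
  [0→0.25]: (0.00+9.21)/2 × 0.25 = 1.15125
  [0.25→4.25]: (9.21+25.16)/2 × 4 = 68.74
  [4.25→4.75]: (25.16+23.07)/2 × 0.5 = 12.0575
  [4.75→5.75]: (23.07+19.12)/2 × 1 = 21.095
  [5.75→6.75]: (19.12+15.66)/2 × 1 = 17.39
  [6.75→8.75]: (15.66+10.35)/2 × 2 = 26.01
  Sum = 146.44375 µg/mL·h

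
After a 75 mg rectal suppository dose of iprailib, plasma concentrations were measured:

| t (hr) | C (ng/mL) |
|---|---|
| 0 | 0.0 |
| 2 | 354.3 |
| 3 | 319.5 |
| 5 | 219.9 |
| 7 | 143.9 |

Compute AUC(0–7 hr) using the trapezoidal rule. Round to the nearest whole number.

Trapezoidal AUC_0→7:
  [0→2]: (0.0+354.3)/2 × 2 = 354.3
  [2→3]: (354.3+319.5)/2 × 1 = 336.9
  [3→5]: (319.5+219.9)/2 × 2 = 539.4
  [5→7]: (219.9+143.9)/2 × 2 = 363.8
  Sum = 1594.4 ng/mL·hr

AUC = 1594 ng/mL·hr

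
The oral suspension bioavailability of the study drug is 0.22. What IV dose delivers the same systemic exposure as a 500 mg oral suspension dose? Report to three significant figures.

D_iv = 110 mg

Systemic exposure from an extravascular dose = F × D_ev, so the equivalent IV dose is F × D_ev.
D_iv = F × D_ev = 0.22 × 500 = 110 mg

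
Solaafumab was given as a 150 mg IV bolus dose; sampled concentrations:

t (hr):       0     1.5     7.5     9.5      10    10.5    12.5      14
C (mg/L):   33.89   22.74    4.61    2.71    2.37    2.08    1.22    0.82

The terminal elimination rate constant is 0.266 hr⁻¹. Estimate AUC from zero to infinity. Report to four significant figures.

Trapezoidal AUC_0→14:
  [0→1.5]: (33.89+22.74)/2 × 1.5 = 42.4725
  [1.5→7.5]: (22.74+4.61)/2 × 6 = 82.05
  [7.5→9.5]: (4.61+2.71)/2 × 2 = 7.32
  [9.5→10]: (2.71+2.37)/2 × 0.5 = 1.27
  [10→10.5]: (2.37+2.08)/2 × 0.5 = 1.1125
  [10.5→12.5]: (2.08+1.22)/2 × 2 = 3.3
  [12.5→14]: (1.22+0.82)/2 × 1.5 = 1.53
  Sum = 139.055 mg/L·hr
Extrapolated tail: C_last / k_e = 0.82 / 0.266 = 3.083
AUC_0→∞ = 139.055 + 3.083 = 142.138 mg/L·hr

AUC = 142.1 mg/L·hr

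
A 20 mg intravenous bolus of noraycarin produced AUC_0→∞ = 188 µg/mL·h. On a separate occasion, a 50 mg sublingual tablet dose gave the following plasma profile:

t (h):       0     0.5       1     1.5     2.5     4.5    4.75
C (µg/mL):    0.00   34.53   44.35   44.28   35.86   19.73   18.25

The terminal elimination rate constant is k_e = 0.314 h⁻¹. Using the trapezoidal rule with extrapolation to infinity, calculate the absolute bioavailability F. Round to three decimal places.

Trapezoidal AUC_0→4.75 (sublingual tablet):
  [0→0.5]: (0.00+34.53)/2 × 0.5 = 8.6325
  [0.5→1]: (34.53+44.35)/2 × 0.5 = 19.72
  [1→1.5]: (44.35+44.28)/2 × 0.5 = 22.1575
  [1.5→2.5]: (44.28+35.86)/2 × 1 = 40.07
  [2.5→4.5]: (35.86+19.73)/2 × 2 = 55.59
  [4.5→4.75]: (19.73+18.25)/2 × 0.25 = 4.7475
  Sum = 150.9175 µg/mL·h
Tail: C_last/k_e = 18.25/0.314 = 58.121
AUC_0→∞ (sublingual tablet) = 150.9175 + 58.121 = 209.0385 µg/mL·h
F = (AUC_ev/D_ev)/(AUC_iv/D_iv) = (209.0385/50)/(188/20) = 4.18077/9.4 = 0.4448

F = 0.445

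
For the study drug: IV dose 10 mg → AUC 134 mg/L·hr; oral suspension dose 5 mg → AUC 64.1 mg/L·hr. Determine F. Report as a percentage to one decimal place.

F = 95.7%

F = (AUC_ev / D_ev) / (AUC_iv / D_iv)
  = (64.1/5) / (134/10)
  = 12.82 / 13.4 = 0.9567
  = 95.67%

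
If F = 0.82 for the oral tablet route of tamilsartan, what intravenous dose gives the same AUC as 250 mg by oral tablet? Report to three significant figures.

Systemic exposure from an extravascular dose = F × D_ev, so the equivalent IV dose is F × D_ev.
D_iv = F × D_ev = 0.82 × 250 = 205 mg

D_iv = 205 mg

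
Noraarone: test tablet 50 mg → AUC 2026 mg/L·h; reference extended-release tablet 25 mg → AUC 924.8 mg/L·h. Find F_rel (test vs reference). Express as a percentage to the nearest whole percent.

F_rel = (AUC_test/D_test) / (AUC_ref/D_ref)
      = (2026/50) / (924.8/25)
      = 40.52 / 36.992 = 1.0954 = 109.54%

F_rel = 110%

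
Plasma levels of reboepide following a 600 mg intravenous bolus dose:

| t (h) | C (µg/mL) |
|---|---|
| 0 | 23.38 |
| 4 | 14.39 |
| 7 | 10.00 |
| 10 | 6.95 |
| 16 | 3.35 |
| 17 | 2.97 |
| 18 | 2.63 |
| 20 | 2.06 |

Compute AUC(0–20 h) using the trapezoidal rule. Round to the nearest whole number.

AUC = 179 µg/mL·h

Trapezoidal AUC_0→20:
  [0→4]: (23.38+14.39)/2 × 4 = 75.54
  [4→7]: (14.39+10.00)/2 × 3 = 36.585
  [7→10]: (10.00+6.95)/2 × 3 = 25.425
  [10→16]: (6.95+3.35)/2 × 6 = 30.9
  [16→17]: (3.35+2.97)/2 × 1 = 3.16
  [17→18]: (2.97+2.63)/2 × 1 = 2.8
  [18→20]: (2.63+2.06)/2 × 2 = 4.69
  Sum = 179.1 µg/mL·h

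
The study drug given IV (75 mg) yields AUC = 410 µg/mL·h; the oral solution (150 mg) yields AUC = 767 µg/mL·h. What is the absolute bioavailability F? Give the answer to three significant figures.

F = 0.935

F = (AUC_ev / D_ev) / (AUC_iv / D_iv)
  = (767/150) / (410/75)
  = 5.11333 / 5.46667 = 0.9354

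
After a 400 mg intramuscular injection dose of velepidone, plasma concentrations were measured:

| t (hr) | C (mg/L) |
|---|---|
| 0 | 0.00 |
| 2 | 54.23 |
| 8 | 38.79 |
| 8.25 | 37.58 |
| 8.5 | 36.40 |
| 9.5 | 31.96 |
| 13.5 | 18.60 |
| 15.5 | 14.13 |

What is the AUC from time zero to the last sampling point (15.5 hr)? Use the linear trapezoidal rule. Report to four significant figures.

AUC = 520.1 mg/L·hr

Trapezoidal AUC_0→15.5:
  [0→2]: (0.00+54.23)/2 × 2 = 54.23
  [2→8]: (54.23+38.79)/2 × 6 = 279.06
  [8→8.25]: (38.79+37.58)/2 × 0.25 = 9.54625
  [8.25→8.5]: (37.58+36.40)/2 × 0.25 = 9.2475
  [8.5→9.5]: (36.40+31.96)/2 × 1 = 34.18
  [9.5→13.5]: (31.96+18.60)/2 × 4 = 101.12
  [13.5→15.5]: (18.60+14.13)/2 × 2 = 32.73
  Sum = 520.11375 mg/L·hr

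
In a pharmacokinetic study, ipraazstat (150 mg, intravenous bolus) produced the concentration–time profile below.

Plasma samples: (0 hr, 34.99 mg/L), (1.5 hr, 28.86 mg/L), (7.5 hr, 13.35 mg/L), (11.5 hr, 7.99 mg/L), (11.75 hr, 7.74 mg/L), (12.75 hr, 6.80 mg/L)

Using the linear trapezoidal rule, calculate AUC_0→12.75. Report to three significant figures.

Trapezoidal AUC_0→12.75:
  [0→1.5]: (34.99+28.86)/2 × 1.5 = 47.8875
  [1.5→7.5]: (28.86+13.35)/2 × 6 = 126.63
  [7.5→11.5]: (13.35+7.99)/2 × 4 = 42.68
  [11.5→11.75]: (7.99+7.74)/2 × 0.25 = 1.96625
  [11.75→12.75]: (7.74+6.80)/2 × 1 = 7.27
  Sum = 226.43375 mg/L·hr

AUC = 226 mg/L·hr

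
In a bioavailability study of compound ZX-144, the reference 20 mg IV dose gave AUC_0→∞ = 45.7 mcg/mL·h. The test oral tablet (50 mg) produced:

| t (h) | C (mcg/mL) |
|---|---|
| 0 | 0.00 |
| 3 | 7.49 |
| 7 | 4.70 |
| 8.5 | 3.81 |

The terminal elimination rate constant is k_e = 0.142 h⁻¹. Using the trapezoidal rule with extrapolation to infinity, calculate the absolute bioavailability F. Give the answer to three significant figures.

Trapezoidal AUC_0→8.5 (oral tablet):
  [0→3]: (0.00+7.49)/2 × 3 = 11.235
  [3→7]: (7.49+4.70)/2 × 4 = 24.38
  [7→8.5]: (4.70+3.81)/2 × 1.5 = 6.3825
  Sum = 41.9975 mcg/mL·h
Tail: C_last/k_e = 3.81/0.142 = 26.831
AUC_0→∞ (oral tablet) = 41.9975 + 26.831 = 68.8285 mcg/mL·h
F = (AUC_ev/D_ev)/(AUC_iv/D_iv) = (68.8285/50)/(45.7/20) = 1.37657/2.285 = 0.6024

F = 0.602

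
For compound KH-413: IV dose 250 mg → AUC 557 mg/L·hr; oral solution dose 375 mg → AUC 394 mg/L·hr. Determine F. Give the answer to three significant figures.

F = 0.472

F = (AUC_ev / D_ev) / (AUC_iv / D_iv)
  = (394/375) / (557/250)
  = 1.05067 / 2.228 = 0.4716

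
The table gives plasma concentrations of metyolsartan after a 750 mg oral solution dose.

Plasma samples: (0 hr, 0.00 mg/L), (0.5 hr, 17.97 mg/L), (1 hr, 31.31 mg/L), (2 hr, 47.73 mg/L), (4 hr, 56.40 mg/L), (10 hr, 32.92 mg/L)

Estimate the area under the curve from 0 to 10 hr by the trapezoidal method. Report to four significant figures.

AUC = 428.4 mg/L·hr

Trapezoidal AUC_0→10:
  [0→0.5]: (0.00+17.97)/2 × 0.5 = 4.4925
  [0.5→1]: (17.97+31.31)/2 × 0.5 = 12.32
  [1→2]: (31.31+47.73)/2 × 1 = 39.52
  [2→4]: (47.73+56.40)/2 × 2 = 104.13
  [4→10]: (56.40+32.92)/2 × 6 = 267.96
  Sum = 428.4225 mg/L·hr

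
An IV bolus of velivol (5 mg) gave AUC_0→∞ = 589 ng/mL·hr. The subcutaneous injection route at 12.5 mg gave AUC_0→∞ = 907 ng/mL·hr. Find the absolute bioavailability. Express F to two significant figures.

F = 0.62

F = (AUC_ev / D_ev) / (AUC_iv / D_iv)
  = (907/12.5) / (589/5)
  = 72.56 / 117.8 = 0.6160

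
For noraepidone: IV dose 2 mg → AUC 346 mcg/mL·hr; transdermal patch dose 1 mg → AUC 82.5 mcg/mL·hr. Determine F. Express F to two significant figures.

F = 0.48

F = (AUC_ev / D_ev) / (AUC_iv / D_iv)
  = (82.5/1) / (346/2)
  = 82.5 / 173 = 0.4769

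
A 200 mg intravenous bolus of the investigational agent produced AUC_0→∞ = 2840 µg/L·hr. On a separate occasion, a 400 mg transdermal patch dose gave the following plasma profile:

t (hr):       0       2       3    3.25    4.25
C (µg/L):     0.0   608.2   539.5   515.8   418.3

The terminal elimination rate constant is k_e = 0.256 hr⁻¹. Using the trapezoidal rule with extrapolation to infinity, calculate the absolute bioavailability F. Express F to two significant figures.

Trapezoidal AUC_0→4.25 (transdermal patch):
  [0→2]: (0.0+608.2)/2 × 2 = 608.2
  [2→3]: (608.2+539.5)/2 × 1 = 573.85
  [3→3.25]: (539.5+515.8)/2 × 0.25 = 131.9125
  [3.25→4.25]: (515.8+418.3)/2 × 1 = 467.05
  Sum = 1781.0125 µg/L·hr
Tail: C_last/k_e = 418.3/0.256 = 1633.984
AUC_0→∞ (transdermal patch) = 1781.0125 + 1633.984 = 3414.9965 µg/L·hr
F = (AUC_ev/D_ev)/(AUC_iv/D_iv) = (3414.9965/400)/(2840/200) = 8.53749/14.2 = 0.6012

F = 0.60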